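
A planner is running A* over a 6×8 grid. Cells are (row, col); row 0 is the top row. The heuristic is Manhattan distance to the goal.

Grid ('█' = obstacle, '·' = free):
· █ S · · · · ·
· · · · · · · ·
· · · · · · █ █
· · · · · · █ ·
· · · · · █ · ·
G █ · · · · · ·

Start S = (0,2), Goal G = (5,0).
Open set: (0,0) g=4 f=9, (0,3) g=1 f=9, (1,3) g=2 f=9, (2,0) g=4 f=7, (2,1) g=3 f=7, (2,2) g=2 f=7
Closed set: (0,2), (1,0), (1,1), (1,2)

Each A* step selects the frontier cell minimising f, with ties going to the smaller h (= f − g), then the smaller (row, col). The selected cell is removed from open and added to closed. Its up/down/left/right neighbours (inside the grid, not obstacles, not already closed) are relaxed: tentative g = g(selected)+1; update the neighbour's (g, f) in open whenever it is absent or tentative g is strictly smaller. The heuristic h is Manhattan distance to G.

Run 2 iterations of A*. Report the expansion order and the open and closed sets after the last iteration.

step 1: expand (2,0) (f=7, h=3) → closed; open now [(0,0) g=4 f=9, (0,3) g=1 f=9, (1,3) g=2 f=9, (2,1) g=3 f=7, (2,2) g=2 f=7, (3,0) g=5 f=7]
step 2: expand (3,0) (f=7, h=2) → closed; open now [(0,0) g=4 f=9, (0,3) g=1 f=9, (1,3) g=2 f=9, (2,1) g=3 f=7, (2,2) g=2 f=7, (3,1) g=6 f=9, (4,0) g=6 f=7]

order=[(2,0) → (3,0)]; open=[(0,0) g=4 f=9, (0,3) g=1 f=9, (1,3) g=2 f=9, (2,1) g=3 f=7, (2,2) g=2 f=7, (3,1) g=6 f=9, (4,0) g=6 f=7]; closed=[(0,2), (1,0), (1,1), (1,2), (2,0), (3,0)]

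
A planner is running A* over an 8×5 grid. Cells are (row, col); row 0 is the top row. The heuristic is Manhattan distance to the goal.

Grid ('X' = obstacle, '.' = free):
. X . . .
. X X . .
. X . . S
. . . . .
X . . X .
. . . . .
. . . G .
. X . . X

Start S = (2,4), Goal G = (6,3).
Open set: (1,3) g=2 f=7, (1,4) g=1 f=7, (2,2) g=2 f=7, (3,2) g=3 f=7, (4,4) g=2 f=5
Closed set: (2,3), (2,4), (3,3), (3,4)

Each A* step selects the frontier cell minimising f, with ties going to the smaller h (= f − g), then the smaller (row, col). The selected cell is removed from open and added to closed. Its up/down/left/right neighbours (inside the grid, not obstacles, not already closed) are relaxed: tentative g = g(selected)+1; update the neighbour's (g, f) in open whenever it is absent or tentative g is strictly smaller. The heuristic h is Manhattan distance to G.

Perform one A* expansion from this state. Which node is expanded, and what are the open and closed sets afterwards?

step 1: expand (4,4) (f=5, h=3) → closed; open now [(1,3) g=2 f=7, (1,4) g=1 f=7, (2,2) g=2 f=7, (3,2) g=3 f=7, (5,4) g=3 f=5]

expanded=(4,4); open=[(1,3) g=2 f=7, (1,4) g=1 f=7, (2,2) g=2 f=7, (3,2) g=3 f=7, (5,4) g=3 f=5]; closed=[(2,3), (2,4), (3,3), (3,4), (4,4)]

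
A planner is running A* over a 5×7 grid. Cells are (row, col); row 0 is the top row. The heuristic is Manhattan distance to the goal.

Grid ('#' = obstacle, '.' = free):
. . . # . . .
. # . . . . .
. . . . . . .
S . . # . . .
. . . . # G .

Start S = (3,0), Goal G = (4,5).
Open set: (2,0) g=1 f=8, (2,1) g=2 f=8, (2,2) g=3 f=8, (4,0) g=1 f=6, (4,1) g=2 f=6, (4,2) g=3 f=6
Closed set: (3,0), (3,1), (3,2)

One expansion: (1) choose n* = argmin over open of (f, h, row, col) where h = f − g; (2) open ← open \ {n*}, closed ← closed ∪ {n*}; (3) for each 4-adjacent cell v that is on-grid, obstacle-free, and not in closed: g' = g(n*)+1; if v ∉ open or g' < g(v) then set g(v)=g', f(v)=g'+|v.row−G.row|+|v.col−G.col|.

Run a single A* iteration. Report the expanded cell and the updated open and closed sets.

step 1: expand (4,2) (f=6, h=3) → closed; open now [(2,0) g=1 f=8, (2,1) g=2 f=8, (2,2) g=3 f=8, (4,0) g=1 f=6, (4,1) g=2 f=6, (4,3) g=4 f=6]

expanded=(4,2); open=[(2,0) g=1 f=8, (2,1) g=2 f=8, (2,2) g=3 f=8, (4,0) g=1 f=6, (4,1) g=2 f=6, (4,3) g=4 f=6]; closed=[(3,0), (3,1), (3,2), (4,2)]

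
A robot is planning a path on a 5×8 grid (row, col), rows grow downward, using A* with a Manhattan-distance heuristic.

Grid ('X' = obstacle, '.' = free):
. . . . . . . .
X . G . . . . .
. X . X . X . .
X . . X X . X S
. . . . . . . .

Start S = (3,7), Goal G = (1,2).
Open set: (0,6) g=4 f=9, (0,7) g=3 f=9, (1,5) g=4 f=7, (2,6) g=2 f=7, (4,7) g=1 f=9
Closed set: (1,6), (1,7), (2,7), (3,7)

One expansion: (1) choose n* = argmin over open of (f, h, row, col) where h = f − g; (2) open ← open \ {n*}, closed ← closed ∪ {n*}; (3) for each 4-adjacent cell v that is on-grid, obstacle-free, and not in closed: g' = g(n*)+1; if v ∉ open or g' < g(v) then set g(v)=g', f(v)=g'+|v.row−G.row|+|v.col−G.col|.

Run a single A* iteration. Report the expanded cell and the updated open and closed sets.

step 1: expand (1,5) (f=7, h=3) → closed; open now [(0,5) g=5 f=9, (0,6) g=4 f=9, (0,7) g=3 f=9, (1,4) g=5 f=7, (2,6) g=2 f=7, (4,7) g=1 f=9]

expanded=(1,5); open=[(0,5) g=5 f=9, (0,6) g=4 f=9, (0,7) g=3 f=9, (1,4) g=5 f=7, (2,6) g=2 f=7, (4,7) g=1 f=9]; closed=[(1,5), (1,6), (1,7), (2,7), (3,7)]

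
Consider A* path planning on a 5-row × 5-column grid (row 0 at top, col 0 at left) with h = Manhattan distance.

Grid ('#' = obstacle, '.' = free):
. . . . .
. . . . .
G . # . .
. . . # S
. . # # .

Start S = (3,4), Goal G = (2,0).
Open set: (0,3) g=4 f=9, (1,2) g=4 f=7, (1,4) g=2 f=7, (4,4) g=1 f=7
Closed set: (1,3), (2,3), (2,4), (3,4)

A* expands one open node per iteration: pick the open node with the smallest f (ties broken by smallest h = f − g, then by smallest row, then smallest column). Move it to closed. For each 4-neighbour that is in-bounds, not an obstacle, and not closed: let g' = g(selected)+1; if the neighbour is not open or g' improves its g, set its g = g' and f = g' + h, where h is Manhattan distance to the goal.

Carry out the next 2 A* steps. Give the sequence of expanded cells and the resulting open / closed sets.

order=[(1,2) → (1,1)]; open=[(0,1) g=6 f=9, (0,2) g=5 f=9, (0,3) g=4 f=9, (1,0) g=6 f=7, (1,4) g=2 f=7, (2,1) g=6 f=7, (4,4) g=1 f=7]; closed=[(1,1), (1,2), (1,3), (2,3), (2,4), (3,4)]

step 1: expand (1,2) (f=7, h=3) → closed; open now [(0,2) g=5 f=9, (0,3) g=4 f=9, (1,1) g=5 f=7, (1,4) g=2 f=7, (4,4) g=1 f=7]
step 2: expand (1,1) (f=7, h=2) → closed; open now [(0,1) g=6 f=9, (0,2) g=5 f=9, (0,3) g=4 f=9, (1,0) g=6 f=7, (1,4) g=2 f=7, (2,1) g=6 f=7, (4,4) g=1 f=7]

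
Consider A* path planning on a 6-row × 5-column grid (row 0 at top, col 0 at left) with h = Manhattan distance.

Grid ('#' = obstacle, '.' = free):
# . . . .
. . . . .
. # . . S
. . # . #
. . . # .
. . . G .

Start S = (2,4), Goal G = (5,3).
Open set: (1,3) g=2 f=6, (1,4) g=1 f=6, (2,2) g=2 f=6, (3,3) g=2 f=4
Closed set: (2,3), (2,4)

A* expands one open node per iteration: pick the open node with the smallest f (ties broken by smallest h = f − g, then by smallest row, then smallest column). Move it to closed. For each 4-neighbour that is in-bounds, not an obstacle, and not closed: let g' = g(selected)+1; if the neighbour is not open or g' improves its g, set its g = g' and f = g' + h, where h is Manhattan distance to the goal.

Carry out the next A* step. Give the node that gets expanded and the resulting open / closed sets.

step 1: expand (3,3) (f=4, h=2) → closed; open now [(1,3) g=2 f=6, (1,4) g=1 f=6, (2,2) g=2 f=6]

expanded=(3,3); open=[(1,3) g=2 f=6, (1,4) g=1 f=6, (2,2) g=2 f=6]; closed=[(2,3), (2,4), (3,3)]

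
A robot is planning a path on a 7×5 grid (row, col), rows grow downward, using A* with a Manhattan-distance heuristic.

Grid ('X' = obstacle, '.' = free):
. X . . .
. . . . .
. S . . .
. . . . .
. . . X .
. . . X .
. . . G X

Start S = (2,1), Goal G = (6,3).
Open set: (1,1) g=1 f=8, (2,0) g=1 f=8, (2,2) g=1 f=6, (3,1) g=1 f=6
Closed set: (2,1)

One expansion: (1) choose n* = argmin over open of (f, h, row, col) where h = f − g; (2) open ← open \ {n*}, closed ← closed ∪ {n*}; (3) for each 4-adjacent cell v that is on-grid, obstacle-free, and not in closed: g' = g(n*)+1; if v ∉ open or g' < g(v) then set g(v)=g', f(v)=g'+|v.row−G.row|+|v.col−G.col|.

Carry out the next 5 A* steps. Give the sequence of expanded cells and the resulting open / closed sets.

order=[(2,2) → (2,3) → (3,3) → (3,2) → (4,2)]; open=[(1,1) g=1 f=8, (1,2) g=2 f=8, (1,3) g=3 f=8, (2,0) g=1 f=8, (2,4) g=3 f=8, (3,1) g=1 f=6, (3,4) g=4 f=8, (4,1) g=4 f=8, (5,2) g=4 f=6]; closed=[(2,1), (2,2), (2,3), (3,2), (3,3), (4,2)]

step 1: expand (2,2) (f=6, h=5) → closed; open now [(1,1) g=1 f=8, (1,2) g=2 f=8, (2,0) g=1 f=8, (2,3) g=2 f=6, (3,1) g=1 f=6, (3,2) g=2 f=6]
step 2: expand (2,3) (f=6, h=4) → closed; open now [(1,1) g=1 f=8, (1,2) g=2 f=8, (1,3) g=3 f=8, (2,0) g=1 f=8, (2,4) g=3 f=8, (3,1) g=1 f=6, (3,2) g=2 f=6, (3,3) g=3 f=6]
step 3: expand (3,3) (f=6, h=3) → closed; open now [(1,1) g=1 f=8, (1,2) g=2 f=8, (1,3) g=3 f=8, (2,0) g=1 f=8, (2,4) g=3 f=8, (3,1) g=1 f=6, (3,2) g=2 f=6, (3,4) g=4 f=8]
step 4: expand (3,2) (f=6, h=4) → closed; open now [(1,1) g=1 f=8, (1,2) g=2 f=8, (1,3) g=3 f=8, (2,0) g=1 f=8, (2,4) g=3 f=8, (3,1) g=1 f=6, (3,4) g=4 f=8, (4,2) g=3 f=6]
step 5: expand (4,2) (f=6, h=3) → closed; open now [(1,1) g=1 f=8, (1,2) g=2 f=8, (1,3) g=3 f=8, (2,0) g=1 f=8, (2,4) g=3 f=8, (3,1) g=1 f=6, (3,4) g=4 f=8, (4,1) g=4 f=8, (5,2) g=4 f=6]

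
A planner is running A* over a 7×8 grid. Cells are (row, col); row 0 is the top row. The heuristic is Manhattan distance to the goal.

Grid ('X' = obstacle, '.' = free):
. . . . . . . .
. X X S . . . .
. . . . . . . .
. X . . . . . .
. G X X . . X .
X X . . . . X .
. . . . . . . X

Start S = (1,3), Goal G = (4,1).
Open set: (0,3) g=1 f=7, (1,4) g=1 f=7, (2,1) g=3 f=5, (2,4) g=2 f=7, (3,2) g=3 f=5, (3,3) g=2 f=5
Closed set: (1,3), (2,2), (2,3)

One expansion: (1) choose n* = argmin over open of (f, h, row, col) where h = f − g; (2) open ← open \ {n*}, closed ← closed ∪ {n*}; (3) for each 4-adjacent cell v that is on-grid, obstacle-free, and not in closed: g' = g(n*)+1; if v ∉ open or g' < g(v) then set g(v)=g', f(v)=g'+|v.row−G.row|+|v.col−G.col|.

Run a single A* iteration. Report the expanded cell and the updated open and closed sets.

step 1: expand (2,1) (f=5, h=2) → closed; open now [(0,3) g=1 f=7, (1,4) g=1 f=7, (2,0) g=4 f=7, (2,4) g=2 f=7, (3,2) g=3 f=5, (3,3) g=2 f=5]

expanded=(2,1); open=[(0,3) g=1 f=7, (1,4) g=1 f=7, (2,0) g=4 f=7, (2,4) g=2 f=7, (3,2) g=3 f=5, (3,3) g=2 f=5]; closed=[(1,3), (2,1), (2,2), (2,3)]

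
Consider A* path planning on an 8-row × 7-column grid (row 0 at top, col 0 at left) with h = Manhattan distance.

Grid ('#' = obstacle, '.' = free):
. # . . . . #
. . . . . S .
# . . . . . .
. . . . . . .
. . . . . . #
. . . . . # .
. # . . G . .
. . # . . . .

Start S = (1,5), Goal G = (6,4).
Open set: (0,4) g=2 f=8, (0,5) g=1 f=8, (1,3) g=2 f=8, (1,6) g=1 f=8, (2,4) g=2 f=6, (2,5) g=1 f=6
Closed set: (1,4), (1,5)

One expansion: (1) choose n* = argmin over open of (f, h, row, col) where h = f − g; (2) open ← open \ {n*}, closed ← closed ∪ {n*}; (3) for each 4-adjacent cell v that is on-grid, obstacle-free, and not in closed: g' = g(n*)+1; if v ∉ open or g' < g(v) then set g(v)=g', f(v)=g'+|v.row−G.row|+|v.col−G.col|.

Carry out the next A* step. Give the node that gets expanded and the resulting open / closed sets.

step 1: expand (2,4) (f=6, h=4) → closed; open now [(0,4) g=2 f=8, (0,5) g=1 f=8, (1,3) g=2 f=8, (1,6) g=1 f=8, (2,3) g=3 f=8, (2,5) g=1 f=6, (3,4) g=3 f=6]

expanded=(2,4); open=[(0,4) g=2 f=8, (0,5) g=1 f=8, (1,3) g=2 f=8, (1,6) g=1 f=8, (2,3) g=3 f=8, (2,5) g=1 f=6, (3,4) g=3 f=6]; closed=[(1,4), (1,5), (2,4)]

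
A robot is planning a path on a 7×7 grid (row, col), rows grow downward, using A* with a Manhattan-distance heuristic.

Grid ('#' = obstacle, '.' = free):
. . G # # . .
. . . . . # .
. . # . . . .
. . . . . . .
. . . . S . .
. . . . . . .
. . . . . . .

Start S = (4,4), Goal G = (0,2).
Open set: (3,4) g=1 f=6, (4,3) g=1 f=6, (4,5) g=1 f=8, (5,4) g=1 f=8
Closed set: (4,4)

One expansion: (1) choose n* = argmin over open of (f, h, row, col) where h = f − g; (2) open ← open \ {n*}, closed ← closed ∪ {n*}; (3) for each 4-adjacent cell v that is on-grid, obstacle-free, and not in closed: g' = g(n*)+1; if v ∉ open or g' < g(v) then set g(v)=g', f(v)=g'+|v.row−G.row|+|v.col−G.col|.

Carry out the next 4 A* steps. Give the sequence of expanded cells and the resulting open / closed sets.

order=[(3,4) → (2,4) → (1,4) → (1,3)]; open=[(1,2) g=5 f=6, (2,3) g=3 f=6, (2,5) g=3 f=8, (3,3) g=2 f=6, (3,5) g=2 f=8, (4,3) g=1 f=6, (4,5) g=1 f=8, (5,4) g=1 f=8]; closed=[(1,3), (1,4), (2,4), (3,4), (4,4)]

step 1: expand (3,4) (f=6, h=5) → closed; open now [(2,4) g=2 f=6, (3,3) g=2 f=6, (3,5) g=2 f=8, (4,3) g=1 f=6, (4,5) g=1 f=8, (5,4) g=1 f=8]
step 2: expand (2,4) (f=6, h=4) → closed; open now [(1,4) g=3 f=6, (2,3) g=3 f=6, (2,5) g=3 f=8, (3,3) g=2 f=6, (3,5) g=2 f=8, (4,3) g=1 f=6, (4,5) g=1 f=8, (5,4) g=1 f=8]
step 3: expand (1,4) (f=6, h=3) → closed; open now [(1,3) g=4 f=6, (2,3) g=3 f=6, (2,5) g=3 f=8, (3,3) g=2 f=6, (3,5) g=2 f=8, (4,3) g=1 f=6, (4,5) g=1 f=8, (5,4) g=1 f=8]
step 4: expand (1,3) (f=6, h=2) → closed; open now [(1,2) g=5 f=6, (2,3) g=3 f=6, (2,5) g=3 f=8, (3,3) g=2 f=6, (3,5) g=2 f=8, (4,3) g=1 f=6, (4,5) g=1 f=8, (5,4) g=1 f=8]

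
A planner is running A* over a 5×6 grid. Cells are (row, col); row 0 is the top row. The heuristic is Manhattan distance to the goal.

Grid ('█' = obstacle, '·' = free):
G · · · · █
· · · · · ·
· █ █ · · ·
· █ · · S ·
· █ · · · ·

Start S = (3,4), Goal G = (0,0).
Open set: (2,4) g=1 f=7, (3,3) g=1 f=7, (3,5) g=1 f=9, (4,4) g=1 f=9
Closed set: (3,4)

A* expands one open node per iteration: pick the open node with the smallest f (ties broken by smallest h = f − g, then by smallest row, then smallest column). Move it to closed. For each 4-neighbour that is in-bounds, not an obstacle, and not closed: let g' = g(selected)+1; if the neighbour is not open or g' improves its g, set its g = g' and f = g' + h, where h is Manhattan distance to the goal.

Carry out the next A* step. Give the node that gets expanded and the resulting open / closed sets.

expanded=(2,4); open=[(1,4) g=2 f=7, (2,3) g=2 f=7, (2,5) g=2 f=9, (3,3) g=1 f=7, (3,5) g=1 f=9, (4,4) g=1 f=9]; closed=[(2,4), (3,4)]

step 1: expand (2,4) (f=7, h=6) → closed; open now [(1,4) g=2 f=7, (2,3) g=2 f=7, (2,5) g=2 f=9, (3,3) g=1 f=7, (3,5) g=1 f=9, (4,4) g=1 f=9]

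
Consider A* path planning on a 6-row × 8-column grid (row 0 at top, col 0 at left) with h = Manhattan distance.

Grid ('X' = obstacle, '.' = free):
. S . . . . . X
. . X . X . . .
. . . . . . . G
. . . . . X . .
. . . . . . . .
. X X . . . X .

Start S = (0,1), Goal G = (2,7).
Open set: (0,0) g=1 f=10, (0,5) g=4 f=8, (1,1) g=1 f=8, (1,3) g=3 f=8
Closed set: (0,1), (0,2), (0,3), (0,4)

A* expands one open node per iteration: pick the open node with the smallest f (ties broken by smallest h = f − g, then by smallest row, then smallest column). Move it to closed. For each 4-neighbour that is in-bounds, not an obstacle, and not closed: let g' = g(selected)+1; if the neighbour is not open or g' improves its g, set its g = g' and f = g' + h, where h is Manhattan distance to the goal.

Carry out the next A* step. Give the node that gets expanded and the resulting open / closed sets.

step 1: expand (0,5) (f=8, h=4) → closed; open now [(0,0) g=1 f=10, (0,6) g=5 f=8, (1,1) g=1 f=8, (1,3) g=3 f=8, (1,5) g=5 f=8]

expanded=(0,5); open=[(0,0) g=1 f=10, (0,6) g=5 f=8, (1,1) g=1 f=8, (1,3) g=3 f=8, (1,5) g=5 f=8]; closed=[(0,1), (0,2), (0,3), (0,4), (0,5)]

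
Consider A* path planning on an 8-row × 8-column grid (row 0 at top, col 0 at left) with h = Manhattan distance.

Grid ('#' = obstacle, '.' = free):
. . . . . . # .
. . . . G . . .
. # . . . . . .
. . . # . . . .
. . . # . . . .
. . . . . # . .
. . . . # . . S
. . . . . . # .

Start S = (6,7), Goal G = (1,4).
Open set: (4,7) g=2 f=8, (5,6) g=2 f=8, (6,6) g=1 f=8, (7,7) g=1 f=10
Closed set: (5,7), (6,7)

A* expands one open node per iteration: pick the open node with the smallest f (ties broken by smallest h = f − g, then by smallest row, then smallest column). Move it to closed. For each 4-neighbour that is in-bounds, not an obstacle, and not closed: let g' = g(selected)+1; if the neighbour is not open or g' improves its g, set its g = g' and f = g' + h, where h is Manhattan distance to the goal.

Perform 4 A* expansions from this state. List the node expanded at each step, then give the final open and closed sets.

order=[(4,7) → (3,7) → (2,7) → (1,7)]; open=[(0,7) g=6 f=10, (1,6) g=6 f=8, (2,6) g=5 f=8, (3,6) g=4 f=8, (4,6) g=3 f=8, (5,6) g=2 f=8, (6,6) g=1 f=8, (7,7) g=1 f=10]; closed=[(1,7), (2,7), (3,7), (4,7), (5,7), (6,7)]

step 1: expand (4,7) (f=8, h=6) → closed; open now [(3,7) g=3 f=8, (4,6) g=3 f=8, (5,6) g=2 f=8, (6,6) g=1 f=8, (7,7) g=1 f=10]
step 2: expand (3,7) (f=8, h=5) → closed; open now [(2,7) g=4 f=8, (3,6) g=4 f=8, (4,6) g=3 f=8, (5,6) g=2 f=8, (6,6) g=1 f=8, (7,7) g=1 f=10]
step 3: expand (2,7) (f=8, h=4) → closed; open now [(1,7) g=5 f=8, (2,6) g=5 f=8, (3,6) g=4 f=8, (4,6) g=3 f=8, (5,6) g=2 f=8, (6,6) g=1 f=8, (7,7) g=1 f=10]
step 4: expand (1,7) (f=8, h=3) → closed; open now [(0,7) g=6 f=10, (1,6) g=6 f=8, (2,6) g=5 f=8, (3,6) g=4 f=8, (4,6) g=3 f=8, (5,6) g=2 f=8, (6,6) g=1 f=8, (7,7) g=1 f=10]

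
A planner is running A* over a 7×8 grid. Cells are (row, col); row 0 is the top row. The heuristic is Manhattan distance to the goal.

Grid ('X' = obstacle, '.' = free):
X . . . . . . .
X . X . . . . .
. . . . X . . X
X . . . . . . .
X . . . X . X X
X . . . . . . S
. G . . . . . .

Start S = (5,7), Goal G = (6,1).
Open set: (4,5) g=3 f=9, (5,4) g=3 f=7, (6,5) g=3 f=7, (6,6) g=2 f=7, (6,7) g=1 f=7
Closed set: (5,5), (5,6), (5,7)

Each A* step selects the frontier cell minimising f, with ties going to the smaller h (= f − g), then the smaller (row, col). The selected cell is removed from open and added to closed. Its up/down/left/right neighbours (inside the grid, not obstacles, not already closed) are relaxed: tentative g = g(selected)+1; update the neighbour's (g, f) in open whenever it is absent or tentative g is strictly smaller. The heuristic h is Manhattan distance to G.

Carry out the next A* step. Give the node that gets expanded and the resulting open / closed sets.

step 1: expand (5,4) (f=7, h=4) → closed; open now [(4,5) g=3 f=9, (5,3) g=4 f=7, (6,4) g=4 f=7, (6,5) g=3 f=7, (6,6) g=2 f=7, (6,7) g=1 f=7]

expanded=(5,4); open=[(4,5) g=3 f=9, (5,3) g=4 f=7, (6,4) g=4 f=7, (6,5) g=3 f=7, (6,6) g=2 f=7, (6,7) g=1 f=7]; closed=[(5,4), (5,5), (5,6), (5,7)]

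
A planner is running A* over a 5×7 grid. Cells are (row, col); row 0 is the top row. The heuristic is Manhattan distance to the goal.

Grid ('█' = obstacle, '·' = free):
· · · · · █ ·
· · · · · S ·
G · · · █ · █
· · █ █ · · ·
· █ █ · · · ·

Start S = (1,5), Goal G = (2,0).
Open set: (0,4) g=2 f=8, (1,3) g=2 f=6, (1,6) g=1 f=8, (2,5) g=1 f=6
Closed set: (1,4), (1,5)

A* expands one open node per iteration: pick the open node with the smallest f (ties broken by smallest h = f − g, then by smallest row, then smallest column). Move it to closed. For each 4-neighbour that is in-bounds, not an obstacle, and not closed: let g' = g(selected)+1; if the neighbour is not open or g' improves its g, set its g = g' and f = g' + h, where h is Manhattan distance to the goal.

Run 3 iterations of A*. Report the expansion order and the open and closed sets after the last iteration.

step 1: expand (1,3) (f=6, h=4) → closed; open now [(0,3) g=3 f=8, (0,4) g=2 f=8, (1,2) g=3 f=6, (1,6) g=1 f=8, (2,3) g=3 f=6, (2,5) g=1 f=6]
step 2: expand (1,2) (f=6, h=3) → closed; open now [(0,2) g=4 f=8, (0,3) g=3 f=8, (0,4) g=2 f=8, (1,1) g=4 f=6, (1,6) g=1 f=8, (2,2) g=4 f=6, (2,3) g=3 f=6, (2,5) g=1 f=6]
step 3: expand (1,1) (f=6, h=2) → closed; open now [(0,1) g=5 f=8, (0,2) g=4 f=8, (0,3) g=3 f=8, (0,4) g=2 f=8, (1,0) g=5 f=6, (1,6) g=1 f=8, (2,1) g=5 f=6, (2,2) g=4 f=6, (2,3) g=3 f=6, (2,5) g=1 f=6]

order=[(1,3) → (1,2) → (1,1)]; open=[(0,1) g=5 f=8, (0,2) g=4 f=8, (0,3) g=3 f=8, (0,4) g=2 f=8, (1,0) g=5 f=6, (1,6) g=1 f=8, (2,1) g=5 f=6, (2,2) g=4 f=6, (2,3) g=3 f=6, (2,5) g=1 f=6]; closed=[(1,1), (1,2), (1,3), (1,4), (1,5)]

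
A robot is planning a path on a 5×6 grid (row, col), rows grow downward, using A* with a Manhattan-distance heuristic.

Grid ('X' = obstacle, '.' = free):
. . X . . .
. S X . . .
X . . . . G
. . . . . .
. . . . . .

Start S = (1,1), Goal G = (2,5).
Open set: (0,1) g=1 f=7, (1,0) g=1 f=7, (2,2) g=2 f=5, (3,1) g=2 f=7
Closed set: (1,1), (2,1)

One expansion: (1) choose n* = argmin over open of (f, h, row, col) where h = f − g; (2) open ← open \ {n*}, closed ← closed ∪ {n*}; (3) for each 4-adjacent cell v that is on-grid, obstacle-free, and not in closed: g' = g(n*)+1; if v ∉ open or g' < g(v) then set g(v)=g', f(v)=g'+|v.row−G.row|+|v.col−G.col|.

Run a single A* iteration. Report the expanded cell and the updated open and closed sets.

expanded=(2,2); open=[(0,1) g=1 f=7, (1,0) g=1 f=7, (2,3) g=3 f=5, (3,1) g=2 f=7, (3,2) g=3 f=7]; closed=[(1,1), (2,1), (2,2)]

step 1: expand (2,2) (f=5, h=3) → closed; open now [(0,1) g=1 f=7, (1,0) g=1 f=7, (2,3) g=3 f=5, (3,1) g=2 f=7, (3,2) g=3 f=7]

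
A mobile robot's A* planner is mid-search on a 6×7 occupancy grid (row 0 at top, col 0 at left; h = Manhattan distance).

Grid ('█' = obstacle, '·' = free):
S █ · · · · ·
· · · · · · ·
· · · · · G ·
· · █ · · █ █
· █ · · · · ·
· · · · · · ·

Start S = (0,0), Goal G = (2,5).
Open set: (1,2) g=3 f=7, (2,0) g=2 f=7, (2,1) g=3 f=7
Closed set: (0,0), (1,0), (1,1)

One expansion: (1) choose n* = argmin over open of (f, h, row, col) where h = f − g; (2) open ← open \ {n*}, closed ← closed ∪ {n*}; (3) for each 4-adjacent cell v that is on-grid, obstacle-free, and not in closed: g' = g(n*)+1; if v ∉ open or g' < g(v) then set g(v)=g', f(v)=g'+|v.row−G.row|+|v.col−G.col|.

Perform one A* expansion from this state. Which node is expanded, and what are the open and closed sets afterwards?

step 1: expand (1,2) (f=7, h=4) → closed; open now [(0,2) g=4 f=9, (1,3) g=4 f=7, (2,0) g=2 f=7, (2,1) g=3 f=7, (2,2) g=4 f=7]

expanded=(1,2); open=[(0,2) g=4 f=9, (1,3) g=4 f=7, (2,0) g=2 f=7, (2,1) g=3 f=7, (2,2) g=4 f=7]; closed=[(0,0), (1,0), (1,1), (1,2)]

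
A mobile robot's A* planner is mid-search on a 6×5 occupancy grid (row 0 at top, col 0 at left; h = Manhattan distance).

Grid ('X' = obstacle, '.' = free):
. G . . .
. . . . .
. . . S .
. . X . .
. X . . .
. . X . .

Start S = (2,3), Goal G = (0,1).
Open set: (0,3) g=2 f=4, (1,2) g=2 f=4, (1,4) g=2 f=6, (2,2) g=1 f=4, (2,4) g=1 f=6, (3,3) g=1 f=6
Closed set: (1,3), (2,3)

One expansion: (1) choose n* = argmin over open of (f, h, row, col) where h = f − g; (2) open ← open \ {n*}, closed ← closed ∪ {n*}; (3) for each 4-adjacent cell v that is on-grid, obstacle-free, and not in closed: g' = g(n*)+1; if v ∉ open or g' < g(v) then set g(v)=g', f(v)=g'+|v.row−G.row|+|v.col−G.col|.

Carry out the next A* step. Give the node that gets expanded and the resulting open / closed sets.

expanded=(0,3); open=[(0,2) g=3 f=4, (0,4) g=3 f=6, (1,2) g=2 f=4, (1,4) g=2 f=6, (2,2) g=1 f=4, (2,4) g=1 f=6, (3,3) g=1 f=6]; closed=[(0,3), (1,3), (2,3)]

step 1: expand (0,3) (f=4, h=2) → closed; open now [(0,2) g=3 f=4, (0,4) g=3 f=6, (1,2) g=2 f=4, (1,4) g=2 f=6, (2,2) g=1 f=4, (2,4) g=1 f=6, (3,3) g=1 f=6]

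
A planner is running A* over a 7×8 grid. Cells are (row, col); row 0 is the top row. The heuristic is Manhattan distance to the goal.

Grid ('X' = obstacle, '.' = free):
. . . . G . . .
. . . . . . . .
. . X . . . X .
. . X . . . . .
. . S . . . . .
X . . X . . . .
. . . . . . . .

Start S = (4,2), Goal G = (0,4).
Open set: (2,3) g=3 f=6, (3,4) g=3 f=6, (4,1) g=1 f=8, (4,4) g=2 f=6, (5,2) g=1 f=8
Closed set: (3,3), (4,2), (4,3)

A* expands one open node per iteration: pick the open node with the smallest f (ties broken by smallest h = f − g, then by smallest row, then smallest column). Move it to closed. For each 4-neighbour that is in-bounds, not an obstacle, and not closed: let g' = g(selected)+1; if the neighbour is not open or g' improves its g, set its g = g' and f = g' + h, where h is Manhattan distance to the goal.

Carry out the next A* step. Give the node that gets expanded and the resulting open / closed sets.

step 1: expand (2,3) (f=6, h=3) → closed; open now [(1,3) g=4 f=6, (2,4) g=4 f=6, (3,4) g=3 f=6, (4,1) g=1 f=8, (4,4) g=2 f=6, (5,2) g=1 f=8]

expanded=(2,3); open=[(1,3) g=4 f=6, (2,4) g=4 f=6, (3,4) g=3 f=6, (4,1) g=1 f=8, (4,4) g=2 f=6, (5,2) g=1 f=8]; closed=[(2,3), (3,3), (4,2), (4,3)]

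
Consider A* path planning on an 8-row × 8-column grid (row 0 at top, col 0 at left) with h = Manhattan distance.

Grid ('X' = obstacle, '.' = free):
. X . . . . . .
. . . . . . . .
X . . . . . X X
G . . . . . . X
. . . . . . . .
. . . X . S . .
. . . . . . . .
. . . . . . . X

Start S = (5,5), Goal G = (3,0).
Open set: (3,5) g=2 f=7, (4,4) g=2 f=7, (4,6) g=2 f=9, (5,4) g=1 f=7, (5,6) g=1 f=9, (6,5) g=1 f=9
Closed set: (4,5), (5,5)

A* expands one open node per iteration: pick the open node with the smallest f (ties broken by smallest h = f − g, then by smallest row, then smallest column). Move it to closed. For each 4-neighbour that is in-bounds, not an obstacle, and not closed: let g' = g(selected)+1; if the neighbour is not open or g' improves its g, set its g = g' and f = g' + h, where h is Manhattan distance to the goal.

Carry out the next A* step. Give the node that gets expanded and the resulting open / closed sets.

step 1: expand (3,5) (f=7, h=5) → closed; open now [(2,5) g=3 f=9, (3,4) g=3 f=7, (3,6) g=3 f=9, (4,4) g=2 f=7, (4,6) g=2 f=9, (5,4) g=1 f=7, (5,6) g=1 f=9, (6,5) g=1 f=9]

expanded=(3,5); open=[(2,5) g=3 f=9, (3,4) g=3 f=7, (3,6) g=3 f=9, (4,4) g=2 f=7, (4,6) g=2 f=9, (5,4) g=1 f=7, (5,6) g=1 f=9, (6,5) g=1 f=9]; closed=[(3,5), (4,5), (5,5)]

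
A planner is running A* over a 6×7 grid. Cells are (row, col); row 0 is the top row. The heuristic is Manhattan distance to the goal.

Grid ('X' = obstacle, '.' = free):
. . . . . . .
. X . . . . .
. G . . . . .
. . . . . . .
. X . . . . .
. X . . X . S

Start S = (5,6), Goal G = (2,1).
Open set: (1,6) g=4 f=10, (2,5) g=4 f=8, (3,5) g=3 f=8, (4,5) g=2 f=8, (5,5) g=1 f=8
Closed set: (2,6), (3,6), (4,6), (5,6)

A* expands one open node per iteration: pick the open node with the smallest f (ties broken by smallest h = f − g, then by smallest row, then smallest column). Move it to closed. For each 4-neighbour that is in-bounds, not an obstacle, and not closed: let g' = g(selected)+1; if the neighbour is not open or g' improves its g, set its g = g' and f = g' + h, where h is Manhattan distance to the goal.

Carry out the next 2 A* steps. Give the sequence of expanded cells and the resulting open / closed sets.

step 1: expand (2,5) (f=8, h=4) → closed; open now [(1,5) g=5 f=10, (1,6) g=4 f=10, (2,4) g=5 f=8, (3,5) g=3 f=8, (4,5) g=2 f=8, (5,5) g=1 f=8]
step 2: expand (2,4) (f=8, h=3) → closed; open now [(1,4) g=6 f=10, (1,5) g=5 f=10, (1,6) g=4 f=10, (2,3) g=6 f=8, (3,4) g=6 f=10, (3,5) g=3 f=8, (4,5) g=2 f=8, (5,5) g=1 f=8]

order=[(2,5) → (2,4)]; open=[(1,4) g=6 f=10, (1,5) g=5 f=10, (1,6) g=4 f=10, (2,3) g=6 f=8, (3,4) g=6 f=10, (3,5) g=3 f=8, (4,5) g=2 f=8, (5,5) g=1 f=8]; closed=[(2,4), (2,5), (2,6), (3,6), (4,6), (5,6)]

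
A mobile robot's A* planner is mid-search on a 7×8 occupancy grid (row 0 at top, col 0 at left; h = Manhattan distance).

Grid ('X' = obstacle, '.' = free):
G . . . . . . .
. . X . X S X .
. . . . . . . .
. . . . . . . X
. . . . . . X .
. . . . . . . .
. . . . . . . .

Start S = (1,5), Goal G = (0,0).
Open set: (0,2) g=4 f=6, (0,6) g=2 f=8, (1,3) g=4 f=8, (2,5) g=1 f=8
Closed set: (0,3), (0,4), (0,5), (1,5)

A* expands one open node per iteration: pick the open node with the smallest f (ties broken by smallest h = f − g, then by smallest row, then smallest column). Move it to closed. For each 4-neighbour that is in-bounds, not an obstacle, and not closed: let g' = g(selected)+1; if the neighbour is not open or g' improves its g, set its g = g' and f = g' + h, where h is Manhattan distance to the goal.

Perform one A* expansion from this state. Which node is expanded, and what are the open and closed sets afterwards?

step 1: expand (0,2) (f=6, h=2) → closed; open now [(0,1) g=5 f=6, (0,6) g=2 f=8, (1,3) g=4 f=8, (2,5) g=1 f=8]

expanded=(0,2); open=[(0,1) g=5 f=6, (0,6) g=2 f=8, (1,3) g=4 f=8, (2,5) g=1 f=8]; closed=[(0,2), (0,3), (0,4), (0,5), (1,5)]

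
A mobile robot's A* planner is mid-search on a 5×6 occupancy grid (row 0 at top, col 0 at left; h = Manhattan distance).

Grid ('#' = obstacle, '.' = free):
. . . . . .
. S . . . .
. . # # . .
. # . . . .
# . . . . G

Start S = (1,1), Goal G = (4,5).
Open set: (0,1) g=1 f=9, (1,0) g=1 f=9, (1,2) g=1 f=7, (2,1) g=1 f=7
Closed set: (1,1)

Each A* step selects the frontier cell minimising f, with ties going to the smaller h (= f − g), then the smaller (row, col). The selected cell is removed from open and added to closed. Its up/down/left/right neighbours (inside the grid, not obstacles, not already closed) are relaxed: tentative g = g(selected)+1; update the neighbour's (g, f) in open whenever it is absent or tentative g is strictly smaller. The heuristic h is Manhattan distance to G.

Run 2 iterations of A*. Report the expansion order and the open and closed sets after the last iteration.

order=[(1,2) → (1,3)]; open=[(0,1) g=1 f=9, (0,2) g=2 f=9, (0,3) g=3 f=9, (1,0) g=1 f=9, (1,4) g=3 f=7, (2,1) g=1 f=7]; closed=[(1,1), (1,2), (1,3)]

step 1: expand (1,2) (f=7, h=6) → closed; open now [(0,1) g=1 f=9, (0,2) g=2 f=9, (1,0) g=1 f=9, (1,3) g=2 f=7, (2,1) g=1 f=7]
step 2: expand (1,3) (f=7, h=5) → closed; open now [(0,1) g=1 f=9, (0,2) g=2 f=9, (0,3) g=3 f=9, (1,0) g=1 f=9, (1,4) g=3 f=7, (2,1) g=1 f=7]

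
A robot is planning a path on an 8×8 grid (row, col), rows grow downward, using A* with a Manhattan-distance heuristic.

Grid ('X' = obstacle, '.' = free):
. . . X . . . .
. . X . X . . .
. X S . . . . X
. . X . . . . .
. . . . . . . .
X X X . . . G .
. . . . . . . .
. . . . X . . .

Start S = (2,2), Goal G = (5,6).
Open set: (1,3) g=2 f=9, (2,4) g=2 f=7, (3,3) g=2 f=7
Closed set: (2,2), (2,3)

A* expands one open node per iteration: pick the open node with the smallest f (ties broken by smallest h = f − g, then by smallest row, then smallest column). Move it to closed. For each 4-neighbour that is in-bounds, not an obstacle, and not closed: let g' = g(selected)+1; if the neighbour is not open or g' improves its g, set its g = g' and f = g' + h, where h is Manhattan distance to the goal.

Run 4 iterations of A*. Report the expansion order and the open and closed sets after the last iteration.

order=[(2,4) → (2,5) → (2,6) → (3,6)]; open=[(1,3) g=2 f=9, (1,5) g=4 f=9, (1,6) g=5 f=9, (3,3) g=2 f=7, (3,4) g=3 f=7, (3,5) g=4 f=7, (3,7) g=6 f=9, (4,6) g=6 f=7]; closed=[(2,2), (2,3), (2,4), (2,5), (2,6), (3,6)]

step 1: expand (2,4) (f=7, h=5) → closed; open now [(1,3) g=2 f=9, (2,5) g=3 f=7, (3,3) g=2 f=7, (3,4) g=3 f=7]
step 2: expand (2,5) (f=7, h=4) → closed; open now [(1,3) g=2 f=9, (1,5) g=4 f=9, (2,6) g=4 f=7, (3,3) g=2 f=7, (3,4) g=3 f=7, (3,5) g=4 f=7]
step 3: expand (2,6) (f=7, h=3) → closed; open now [(1,3) g=2 f=9, (1,5) g=4 f=9, (1,6) g=5 f=9, (3,3) g=2 f=7, (3,4) g=3 f=7, (3,5) g=4 f=7, (3,6) g=5 f=7]
step 4: expand (3,6) (f=7, h=2) → closed; open now [(1,3) g=2 f=9, (1,5) g=4 f=9, (1,6) g=5 f=9, (3,3) g=2 f=7, (3,4) g=3 f=7, (3,5) g=4 f=7, (3,7) g=6 f=9, (4,6) g=6 f=7]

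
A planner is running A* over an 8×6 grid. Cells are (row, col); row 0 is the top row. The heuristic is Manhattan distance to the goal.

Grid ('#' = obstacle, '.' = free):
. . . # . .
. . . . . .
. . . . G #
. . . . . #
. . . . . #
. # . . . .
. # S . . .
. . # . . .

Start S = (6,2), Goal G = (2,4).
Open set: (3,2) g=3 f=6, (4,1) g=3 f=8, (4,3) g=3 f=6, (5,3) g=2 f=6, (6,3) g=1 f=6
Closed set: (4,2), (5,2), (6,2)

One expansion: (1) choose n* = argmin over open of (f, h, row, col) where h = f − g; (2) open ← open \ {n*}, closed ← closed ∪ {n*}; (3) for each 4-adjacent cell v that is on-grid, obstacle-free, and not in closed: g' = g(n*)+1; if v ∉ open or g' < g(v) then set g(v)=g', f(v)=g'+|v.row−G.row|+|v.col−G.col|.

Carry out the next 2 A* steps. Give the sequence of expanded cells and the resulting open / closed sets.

order=[(3,2) → (2,2)]; open=[(1,2) g=5 f=8, (2,1) g=5 f=8, (2,3) g=5 f=6, (3,1) g=4 f=8, (3,3) g=4 f=6, (4,1) g=3 f=8, (4,3) g=3 f=6, (5,3) g=2 f=6, (6,3) g=1 f=6]; closed=[(2,2), (3,2), (4,2), (5,2), (6,2)]

step 1: expand (3,2) (f=6, h=3) → closed; open now [(2,2) g=4 f=6, (3,1) g=4 f=8, (3,3) g=4 f=6, (4,1) g=3 f=8, (4,3) g=3 f=6, (5,3) g=2 f=6, (6,3) g=1 f=6]
step 2: expand (2,2) (f=6, h=2) → closed; open now [(1,2) g=5 f=8, (2,1) g=5 f=8, (2,3) g=5 f=6, (3,1) g=4 f=8, (3,3) g=4 f=6, (4,1) g=3 f=8, (4,3) g=3 f=6, (5,3) g=2 f=6, (6,3) g=1 f=6]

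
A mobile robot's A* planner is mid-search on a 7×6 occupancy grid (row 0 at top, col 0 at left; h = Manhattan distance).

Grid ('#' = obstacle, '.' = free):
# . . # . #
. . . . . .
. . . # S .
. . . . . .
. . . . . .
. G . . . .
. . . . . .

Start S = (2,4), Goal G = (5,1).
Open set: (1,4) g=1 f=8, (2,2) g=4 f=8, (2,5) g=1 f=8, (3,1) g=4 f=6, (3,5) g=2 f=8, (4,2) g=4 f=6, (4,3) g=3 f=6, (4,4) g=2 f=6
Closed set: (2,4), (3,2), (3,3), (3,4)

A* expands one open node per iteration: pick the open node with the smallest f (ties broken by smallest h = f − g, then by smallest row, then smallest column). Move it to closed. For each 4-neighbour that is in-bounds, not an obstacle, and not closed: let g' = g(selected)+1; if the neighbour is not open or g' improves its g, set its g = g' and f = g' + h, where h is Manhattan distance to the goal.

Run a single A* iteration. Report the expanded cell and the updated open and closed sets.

expanded=(3,1); open=[(1,4) g=1 f=8, (2,1) g=5 f=8, (2,2) g=4 f=8, (2,5) g=1 f=8, (3,0) g=5 f=8, (3,5) g=2 f=8, (4,1) g=5 f=6, (4,2) g=4 f=6, (4,3) g=3 f=6, (4,4) g=2 f=6]; closed=[(2,4), (3,1), (3,2), (3,3), (3,4)]

step 1: expand (3,1) (f=6, h=2) → closed; open now [(1,4) g=1 f=8, (2,1) g=5 f=8, (2,2) g=4 f=8, (2,5) g=1 f=8, (3,0) g=5 f=8, (3,5) g=2 f=8, (4,1) g=5 f=6, (4,2) g=4 f=6, (4,3) g=3 f=6, (4,4) g=2 f=6]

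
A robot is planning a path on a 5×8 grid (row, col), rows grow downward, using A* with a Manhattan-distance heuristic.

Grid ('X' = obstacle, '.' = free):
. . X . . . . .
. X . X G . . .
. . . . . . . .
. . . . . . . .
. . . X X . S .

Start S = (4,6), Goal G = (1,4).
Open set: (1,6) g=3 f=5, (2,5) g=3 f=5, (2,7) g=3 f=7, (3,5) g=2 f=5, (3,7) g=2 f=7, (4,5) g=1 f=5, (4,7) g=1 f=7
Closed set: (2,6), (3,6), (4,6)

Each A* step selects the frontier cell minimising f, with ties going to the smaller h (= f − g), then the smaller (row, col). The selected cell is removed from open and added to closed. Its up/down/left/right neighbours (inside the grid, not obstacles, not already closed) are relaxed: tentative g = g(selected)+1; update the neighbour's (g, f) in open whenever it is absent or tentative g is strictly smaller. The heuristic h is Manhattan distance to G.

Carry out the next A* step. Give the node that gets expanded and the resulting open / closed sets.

expanded=(1,6); open=[(0,6) g=4 f=7, (1,5) g=4 f=5, (1,7) g=4 f=7, (2,5) g=3 f=5, (2,7) g=3 f=7, (3,5) g=2 f=5, (3,7) g=2 f=7, (4,5) g=1 f=5, (4,7) g=1 f=7]; closed=[(1,6), (2,6), (3,6), (4,6)]

step 1: expand (1,6) (f=5, h=2) → closed; open now [(0,6) g=4 f=7, (1,5) g=4 f=5, (1,7) g=4 f=7, (2,5) g=3 f=5, (2,7) g=3 f=7, (3,5) g=2 f=5, (3,7) g=2 f=7, (4,5) g=1 f=5, (4,7) g=1 f=7]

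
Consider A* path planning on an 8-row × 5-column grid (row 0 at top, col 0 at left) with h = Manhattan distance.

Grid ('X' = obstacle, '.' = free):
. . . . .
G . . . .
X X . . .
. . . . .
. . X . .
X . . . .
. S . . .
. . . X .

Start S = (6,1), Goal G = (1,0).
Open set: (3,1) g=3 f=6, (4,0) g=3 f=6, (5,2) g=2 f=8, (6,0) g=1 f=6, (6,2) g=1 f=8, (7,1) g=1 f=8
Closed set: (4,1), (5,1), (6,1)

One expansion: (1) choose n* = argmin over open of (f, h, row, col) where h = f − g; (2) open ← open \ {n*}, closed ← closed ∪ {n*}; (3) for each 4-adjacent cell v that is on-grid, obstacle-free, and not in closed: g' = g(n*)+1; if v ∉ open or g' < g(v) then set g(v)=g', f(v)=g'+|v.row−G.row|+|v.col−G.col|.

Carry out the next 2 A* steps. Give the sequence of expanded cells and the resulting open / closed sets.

step 1: expand (3,1) (f=6, h=3) → closed; open now [(3,0) g=4 f=6, (3,2) g=4 f=8, (4,0) g=3 f=6, (5,2) g=2 f=8, (6,0) g=1 f=6, (6,2) g=1 f=8, (7,1) g=1 f=8]
step 2: expand (3,0) (f=6, h=2) → closed; open now [(3,2) g=4 f=8, (4,0) g=3 f=6, (5,2) g=2 f=8, (6,0) g=1 f=6, (6,2) g=1 f=8, (7,1) g=1 f=8]

order=[(3,1) → (3,0)]; open=[(3,2) g=4 f=8, (4,0) g=3 f=6, (5,2) g=2 f=8, (6,0) g=1 f=6, (6,2) g=1 f=8, (7,1) g=1 f=8]; closed=[(3,0), (3,1), (4,1), (5,1), (6,1)]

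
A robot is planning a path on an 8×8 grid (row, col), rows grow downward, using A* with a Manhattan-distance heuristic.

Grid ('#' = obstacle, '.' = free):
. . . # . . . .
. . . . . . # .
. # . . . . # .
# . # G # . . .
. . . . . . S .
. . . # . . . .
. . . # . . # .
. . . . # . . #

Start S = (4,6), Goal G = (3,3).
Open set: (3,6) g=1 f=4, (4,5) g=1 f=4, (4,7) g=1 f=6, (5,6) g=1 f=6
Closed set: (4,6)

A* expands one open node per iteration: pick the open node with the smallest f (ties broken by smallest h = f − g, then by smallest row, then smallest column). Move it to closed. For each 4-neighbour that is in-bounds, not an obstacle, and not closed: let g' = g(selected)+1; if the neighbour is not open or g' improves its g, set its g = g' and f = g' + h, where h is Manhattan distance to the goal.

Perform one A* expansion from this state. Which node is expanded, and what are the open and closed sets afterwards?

expanded=(3,6); open=[(3,5) g=2 f=4, (3,7) g=2 f=6, (4,5) g=1 f=4, (4,7) g=1 f=6, (5,6) g=1 f=6]; closed=[(3,6), (4,6)]

step 1: expand (3,6) (f=4, h=3) → closed; open now [(3,5) g=2 f=4, (3,7) g=2 f=6, (4,5) g=1 f=4, (4,7) g=1 f=6, (5,6) g=1 f=6]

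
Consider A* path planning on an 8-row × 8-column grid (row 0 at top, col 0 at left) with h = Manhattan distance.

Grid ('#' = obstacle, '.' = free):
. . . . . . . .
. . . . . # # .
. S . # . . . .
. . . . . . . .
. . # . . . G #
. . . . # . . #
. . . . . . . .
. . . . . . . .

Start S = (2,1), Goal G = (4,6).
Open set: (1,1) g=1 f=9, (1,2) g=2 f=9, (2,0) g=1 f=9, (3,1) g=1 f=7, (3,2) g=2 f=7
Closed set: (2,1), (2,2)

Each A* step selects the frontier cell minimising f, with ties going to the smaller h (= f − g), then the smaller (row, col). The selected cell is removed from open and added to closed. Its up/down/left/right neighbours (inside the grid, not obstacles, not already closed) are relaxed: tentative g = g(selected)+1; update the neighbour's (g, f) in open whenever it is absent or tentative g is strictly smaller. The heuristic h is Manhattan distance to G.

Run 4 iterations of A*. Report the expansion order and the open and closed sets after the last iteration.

step 1: expand (3,2) (f=7, h=5) → closed; open now [(1,1) g=1 f=9, (1,2) g=2 f=9, (2,0) g=1 f=9, (3,1) g=1 f=7, (3,3) g=3 f=7]
step 2: expand (3,3) (f=7, h=4) → closed; open now [(1,1) g=1 f=9, (1,2) g=2 f=9, (2,0) g=1 f=9, (3,1) g=1 f=7, (3,4) g=4 f=7, (4,3) g=4 f=7]
step 3: expand (3,4) (f=7, h=3) → closed; open now [(1,1) g=1 f=9, (1,2) g=2 f=9, (2,0) g=1 f=9, (2,4) g=5 f=9, (3,1) g=1 f=7, (3,5) g=5 f=7, (4,3) g=4 f=7, (4,4) g=5 f=7]
step 4: expand (3,5) (f=7, h=2) → closed; open now [(1,1) g=1 f=9, (1,2) g=2 f=9, (2,0) g=1 f=9, (2,4) g=5 f=9, (2,5) g=6 f=9, (3,1) g=1 f=7, (3,6) g=6 f=7, (4,3) g=4 f=7, (4,4) g=5 f=7, (4,5) g=6 f=7]

order=[(3,2) → (3,3) → (3,4) → (3,5)]; open=[(1,1) g=1 f=9, (1,2) g=2 f=9, (2,0) g=1 f=9, (2,4) g=5 f=9, (2,5) g=6 f=9, (3,1) g=1 f=7, (3,6) g=6 f=7, (4,3) g=4 f=7, (4,4) g=5 f=7, (4,5) g=6 f=7]; closed=[(2,1), (2,2), (3,2), (3,3), (3,4), (3,5)]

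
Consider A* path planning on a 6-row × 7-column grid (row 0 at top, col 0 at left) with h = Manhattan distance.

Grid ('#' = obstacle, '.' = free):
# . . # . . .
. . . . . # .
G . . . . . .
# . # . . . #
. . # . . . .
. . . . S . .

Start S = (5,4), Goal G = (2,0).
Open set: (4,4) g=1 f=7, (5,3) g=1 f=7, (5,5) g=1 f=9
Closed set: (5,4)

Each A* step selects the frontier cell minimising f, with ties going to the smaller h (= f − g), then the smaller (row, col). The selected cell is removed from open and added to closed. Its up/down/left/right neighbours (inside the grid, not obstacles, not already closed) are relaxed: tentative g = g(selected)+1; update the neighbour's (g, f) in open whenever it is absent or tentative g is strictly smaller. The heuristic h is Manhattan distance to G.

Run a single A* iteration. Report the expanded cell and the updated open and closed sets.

step 1: expand (4,4) (f=7, h=6) → closed; open now [(3,4) g=2 f=7, (4,3) g=2 f=7, (4,5) g=2 f=9, (5,3) g=1 f=7, (5,5) g=1 f=9]

expanded=(4,4); open=[(3,4) g=2 f=7, (4,3) g=2 f=7, (4,5) g=2 f=9, (5,3) g=1 f=7, (5,5) g=1 f=9]; closed=[(4,4), (5,4)]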